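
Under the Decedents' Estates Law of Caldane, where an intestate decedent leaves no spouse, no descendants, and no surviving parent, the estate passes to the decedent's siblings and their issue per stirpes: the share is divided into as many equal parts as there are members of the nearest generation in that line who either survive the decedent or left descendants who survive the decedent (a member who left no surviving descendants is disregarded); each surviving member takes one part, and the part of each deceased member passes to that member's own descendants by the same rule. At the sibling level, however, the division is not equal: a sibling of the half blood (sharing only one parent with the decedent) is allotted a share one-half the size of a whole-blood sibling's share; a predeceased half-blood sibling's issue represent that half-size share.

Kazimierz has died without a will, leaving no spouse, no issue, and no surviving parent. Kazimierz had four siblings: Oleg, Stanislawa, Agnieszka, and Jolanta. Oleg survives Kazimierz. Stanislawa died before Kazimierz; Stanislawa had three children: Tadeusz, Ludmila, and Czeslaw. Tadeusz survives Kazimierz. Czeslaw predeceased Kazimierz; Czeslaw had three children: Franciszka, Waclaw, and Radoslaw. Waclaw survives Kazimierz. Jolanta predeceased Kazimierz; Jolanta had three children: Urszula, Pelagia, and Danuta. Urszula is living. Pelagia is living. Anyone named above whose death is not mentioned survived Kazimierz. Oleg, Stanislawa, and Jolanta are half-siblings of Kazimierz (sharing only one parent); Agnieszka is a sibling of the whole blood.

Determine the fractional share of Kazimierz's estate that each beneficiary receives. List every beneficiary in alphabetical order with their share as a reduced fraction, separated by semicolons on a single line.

Agnieszka 2/5; Danuta 1/15; Franciszka 1/45; Ludmila 1/15; Oleg 1/5; Pelagia 1/15; Radoslaw 1/45; Tadeusz 1/15; Urszula 1/15; Waclaw 1/45

No spouse, descendants, or parent survives, so the estate passes to Kazimierz's siblings per stirpes.
Half-blood siblings count for one-half the weight of whole-blood siblings at the initial division.
Dividing 1 in proportion to weights (total weight 5/2): Oleg (weight 1/2) → 1/5; Stanislawa (weight 1/2) → 1/5; Agnieszka (weight 1) → 2/5; Jolanta (weight 1/2) → 1/5.
Oleg is living and takes 1/5.
Stanislawa predeceased; the 1/5 allotted to Stanislawa's branch passes to Stanislawa's issue by representation.
The 1/5 is divided into 3 equal shares of 1/15 among Tadeusz, Ludmila, Czeslaw.
Tadeusz is living and takes 1/15.
Ludmila is living and takes 1/15.
Czeslaw predeceased; the 1/15 allotted to Czeslaw's branch passes to Czeslaw's issue by representation.
The 1/15 is divided into 3 equal shares of 1/45 among Franciszka, Waclaw, Radoslaw.
Franciszka is living and takes 1/45.
Waclaw is living and takes 1/45.
Radoslaw is living and takes 1/45.
Agnieszka is living and takes 2/5.
Jolanta predeceased; the 1/5 allotted to Jolanta's branch passes to Jolanta's issue by representation.
The 1/5 is divided into 3 equal shares of 1/15 among Urszula, Pelagia, Danuta.
Urszula is living and takes 1/15.
Pelagia is living and takes 1/15.
Danuta is living and takes 1/15.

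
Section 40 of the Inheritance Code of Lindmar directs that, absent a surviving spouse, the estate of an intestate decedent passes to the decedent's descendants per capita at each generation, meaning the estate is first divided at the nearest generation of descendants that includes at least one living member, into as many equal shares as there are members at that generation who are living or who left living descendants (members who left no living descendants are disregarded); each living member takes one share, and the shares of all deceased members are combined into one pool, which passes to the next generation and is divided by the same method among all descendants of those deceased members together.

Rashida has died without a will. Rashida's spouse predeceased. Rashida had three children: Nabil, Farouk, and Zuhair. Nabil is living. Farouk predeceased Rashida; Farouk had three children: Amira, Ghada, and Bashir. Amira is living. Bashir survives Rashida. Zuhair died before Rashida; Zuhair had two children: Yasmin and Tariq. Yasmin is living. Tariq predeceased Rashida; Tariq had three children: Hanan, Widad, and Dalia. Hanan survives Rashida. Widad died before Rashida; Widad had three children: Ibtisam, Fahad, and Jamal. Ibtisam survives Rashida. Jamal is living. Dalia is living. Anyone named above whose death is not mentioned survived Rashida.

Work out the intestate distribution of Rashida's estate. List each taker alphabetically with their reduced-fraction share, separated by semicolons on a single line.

Amira 2/15; Bashir 2/15; Dalia 2/45; Fahad 2/135; Ghada 2/15; Hanan 2/45; Ibtisam 2/135; Jamal 2/135; Nabil 1/3; Yasmin 2/15

There is no surviving spouse, so the entire estate passes to Rashida's descendants per capita at each generation.
At generation 1 (Nabil, Farouk, Zuhair) there are 3 shares of (1)/3 = 1/3 each.
Living: Nabil — each takes 1/3.
Deceased: Farouk and Zuhair. Their combined 2/3 is pooled and carried to generation 2.
At generation 2 (Amira, Ghada, Bashir, Yasmin, Tariq) there are 5 shares of (2/3)/5 = 2/15 each.
Living: Amira, Ghada, Bashir, and Yasmin — each takes 2/15.
Deceased: Tariq. That 2/15 share is carried to generation 3.
At generation 3 (Hanan, Widad, Dalia) there are 3 shares of (2/15)/3 = 2/45 each.
Living: Hanan and Dalia — each takes 2/45.
Deceased: Widad. That 2/45 share is carried to generation 4.
At generation 4 (Ibtisam, Fahad, Jamal) there are 3 shares of (2/45)/3 = 2/135 each.
Living: Ibtisam, Fahad, and Jamal — each takes 2/135.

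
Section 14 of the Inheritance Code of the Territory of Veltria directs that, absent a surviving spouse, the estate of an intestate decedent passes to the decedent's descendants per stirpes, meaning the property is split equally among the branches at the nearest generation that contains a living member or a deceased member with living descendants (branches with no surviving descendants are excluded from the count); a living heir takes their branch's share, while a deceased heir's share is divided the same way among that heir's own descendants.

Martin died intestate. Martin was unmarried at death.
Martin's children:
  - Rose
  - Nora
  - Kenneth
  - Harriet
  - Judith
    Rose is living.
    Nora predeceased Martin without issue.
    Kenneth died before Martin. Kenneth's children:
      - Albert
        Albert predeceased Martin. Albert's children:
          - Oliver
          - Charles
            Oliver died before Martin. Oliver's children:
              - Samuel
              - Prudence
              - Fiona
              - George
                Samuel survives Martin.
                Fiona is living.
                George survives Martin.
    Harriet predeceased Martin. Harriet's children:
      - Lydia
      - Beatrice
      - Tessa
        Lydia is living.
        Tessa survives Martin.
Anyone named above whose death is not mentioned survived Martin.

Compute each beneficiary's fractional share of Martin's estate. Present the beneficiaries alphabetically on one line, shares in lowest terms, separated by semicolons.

Beatrice 1/12; Charles 1/8; Fiona 1/32; George 1/32; Judith 1/4; Lydia 1/12; Prudence 1/32; Rose 1/4; Samuel 1/32; Tessa 1/12

There is no surviving spouse, so the entire estate passes to Martin's descendants per stirpes.
Nora left no surviving issue, so that branch lapses and is disregarded.
The estate is divided into 4 equal shares of 1/4 among Rose, Kenneth, Harriet, Judith.
Rose is living and takes 1/4.
Kenneth predeceased; the 1/4 allotted to Kenneth's branch passes to Kenneth's issue by representation.
Albert's line is the sole branch at this level, so the full 1/4 passes to Albert's issue by representation.
The 1/4 is divided into 2 equal shares of 1/8 among Oliver, Charles.
Oliver predeceased; the 1/8 allotted to Oliver's branch passes to Oliver's issue by representation.
The 1/8 is divided into 4 equal shares of 1/32 among Samuel, Prudence, Fiona, George.
Samuel is living and takes 1/32.
Prudence is living and takes 1/32.
Fiona is living and takes 1/32.
George is living and takes 1/32.
Charles is living and takes 1/8.
Harriet predeceased; the 1/4 allotted to Harriet's branch passes to Harriet's issue by representation.
The 1/4 is divided into 3 equal shares of 1/12 among Lydia, Beatrice, Tessa.
Lydia is living and takes 1/12.
Beatrice is living and takes 1/12.
Tessa is living and takes 1/12.
Judith is living and takes 1/4.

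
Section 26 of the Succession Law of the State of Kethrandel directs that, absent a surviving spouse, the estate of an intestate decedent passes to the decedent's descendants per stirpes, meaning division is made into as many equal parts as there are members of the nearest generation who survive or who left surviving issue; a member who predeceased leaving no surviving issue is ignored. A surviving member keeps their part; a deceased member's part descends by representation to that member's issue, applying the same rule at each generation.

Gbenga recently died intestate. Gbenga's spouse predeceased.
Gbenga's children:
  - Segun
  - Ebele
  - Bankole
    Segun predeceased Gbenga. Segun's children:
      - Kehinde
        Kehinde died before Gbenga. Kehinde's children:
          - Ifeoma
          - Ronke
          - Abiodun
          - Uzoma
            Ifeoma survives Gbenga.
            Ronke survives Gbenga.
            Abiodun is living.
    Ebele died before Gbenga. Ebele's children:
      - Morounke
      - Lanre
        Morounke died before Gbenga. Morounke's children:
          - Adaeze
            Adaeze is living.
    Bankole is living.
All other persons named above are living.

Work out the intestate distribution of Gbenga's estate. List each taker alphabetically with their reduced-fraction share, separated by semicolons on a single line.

There is no surviving spouse, so the entire estate passes to Gbenga's descendants per stirpes.
The estate is divided into 3 equal shares of 1/3 among Segun, Ebele, Bankole.
Segun predeceased; the 1/3 allotted to Segun's branch passes to Segun's issue by representation.
Kehinde's line is the sole branch at this level, so the full 1/3 passes to Kehinde's issue by representation.
The 1/3 is divided into 4 equal shares of 1/12 among Ifeoma, Ronke, Abiodun, Uzoma.
Ifeoma is living and takes 1/12.
Ronke is living and takes 1/12.
Abiodun is living and takes 1/12.
Uzoma is living and takes 1/12.
Ebele predeceased; the 1/3 allotted to Ebele's branch passes to Ebele's issue by representation.
The 1/3 is divided into 2 equal shares of 1/6 among Morounke, Lanre.
Morounke predeceased; the 1/6 allotted to Morounke's branch passes to Morounke's issue by representation.
Adaeze is the sole taker at this level and receives the full 1/6.
Lanre is living and takes 1/6.
Bankole is living and takes 1/3.

Abiodun 1/12; Adaeze 1/6; Bankole 1/3; Ifeoma 1/12; Lanre 1/6; Ronke 1/12; Uzoma 1/12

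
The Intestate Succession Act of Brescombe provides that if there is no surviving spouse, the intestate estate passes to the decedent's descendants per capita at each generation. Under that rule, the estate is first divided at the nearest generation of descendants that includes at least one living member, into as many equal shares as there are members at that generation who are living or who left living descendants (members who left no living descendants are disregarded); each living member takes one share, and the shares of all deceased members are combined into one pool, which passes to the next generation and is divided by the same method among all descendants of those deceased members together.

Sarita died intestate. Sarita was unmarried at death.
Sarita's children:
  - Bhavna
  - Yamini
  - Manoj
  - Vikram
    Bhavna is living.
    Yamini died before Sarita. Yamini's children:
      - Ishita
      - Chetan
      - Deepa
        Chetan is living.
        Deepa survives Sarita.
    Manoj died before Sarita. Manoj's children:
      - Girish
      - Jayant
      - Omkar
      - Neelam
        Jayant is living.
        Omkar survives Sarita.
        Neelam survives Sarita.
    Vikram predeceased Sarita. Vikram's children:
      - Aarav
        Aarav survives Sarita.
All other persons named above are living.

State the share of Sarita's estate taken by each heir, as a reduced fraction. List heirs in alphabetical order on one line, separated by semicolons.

There is no surviving spouse, so the entire estate passes to Sarita's descendants per capita at each generation.
At generation 1 (Bhavna, Yamini, Manoj, Vikram) there are 4 shares of (1)/4 = 1/4 each.
Living: Bhavna — each takes 1/4.
Deceased: Yamini, Manoj, and Vikram. Their combined 3/4 is pooled and carried to generation 2.
At generation 2 (Ishita, Chetan, Deepa, Girish, Jayant, Omkar, Neelam, Aarav) there are 8 shares of (3/4)/8 = 3/32 each.
Living: Ishita, Chetan, Deepa, Girish, Jayant, Omkar, Neelam, and Aarav — each takes 3/32.

Aarav 3/32; Bhavna 1/4; Chetan 3/32; Deepa 3/32; Girish 3/32; Ishita 3/32; Jayant 3/32; Neelam 3/32; Omkar 3/32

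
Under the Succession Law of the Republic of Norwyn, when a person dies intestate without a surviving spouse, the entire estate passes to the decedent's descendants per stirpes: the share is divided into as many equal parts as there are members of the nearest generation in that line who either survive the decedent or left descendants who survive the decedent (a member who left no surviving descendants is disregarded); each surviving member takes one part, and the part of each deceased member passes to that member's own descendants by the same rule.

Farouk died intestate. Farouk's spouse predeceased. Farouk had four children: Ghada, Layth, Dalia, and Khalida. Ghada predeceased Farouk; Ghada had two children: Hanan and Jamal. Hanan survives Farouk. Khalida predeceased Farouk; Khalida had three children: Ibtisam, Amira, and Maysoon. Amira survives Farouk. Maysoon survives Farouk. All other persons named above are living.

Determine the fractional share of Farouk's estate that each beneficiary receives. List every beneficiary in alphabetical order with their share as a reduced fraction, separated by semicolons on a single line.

Amira 1/12; Dalia 1/4; Hanan 1/8; Ibtisam 1/12; Jamal 1/8; Layth 1/4; Maysoon 1/12

There is no surviving spouse, so the entire estate passes to Farouk's descendants per stirpes.
The estate is divided into 4 equal shares of 1/4 among Ghada, Layth, Dalia, Khalida.
Ghada predeceased; the 1/4 allotted to Ghada's branch passes to Ghada's issue by representation.
The 1/4 is divided into 2 equal shares of 1/8 among Hanan, Jamal.
Hanan is living and takes 1/8.
Jamal is living and takes 1/8.
Layth is living and takes 1/4.
Dalia is living and takes 1/4.
Khalida predeceased; the 1/4 allotted to Khalida's branch passes to Khalida's issue by representation.
The 1/4 is divided into 3 equal shares of 1/12 among Ibtisam, Amira, Maysoon.
Ibtisam is living and takes 1/12.
Amira is living and takes 1/12.
Maysoon is living and takes 1/12.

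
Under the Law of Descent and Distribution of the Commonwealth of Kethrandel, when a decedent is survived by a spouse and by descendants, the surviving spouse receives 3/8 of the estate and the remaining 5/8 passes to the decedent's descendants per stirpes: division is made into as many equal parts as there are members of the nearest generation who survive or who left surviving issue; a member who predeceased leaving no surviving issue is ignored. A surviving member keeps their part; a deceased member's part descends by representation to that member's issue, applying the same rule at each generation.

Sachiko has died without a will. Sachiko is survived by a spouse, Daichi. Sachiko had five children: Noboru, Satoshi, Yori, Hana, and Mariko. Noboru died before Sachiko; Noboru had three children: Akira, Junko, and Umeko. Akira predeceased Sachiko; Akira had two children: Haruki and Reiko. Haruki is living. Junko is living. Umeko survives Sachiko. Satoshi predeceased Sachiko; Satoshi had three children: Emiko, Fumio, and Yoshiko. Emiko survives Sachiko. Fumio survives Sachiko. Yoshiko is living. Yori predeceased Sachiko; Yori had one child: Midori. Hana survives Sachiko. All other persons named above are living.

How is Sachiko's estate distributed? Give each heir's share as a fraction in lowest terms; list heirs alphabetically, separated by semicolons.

Daichi 3/8; Emiko 1/24; Fumio 1/24; Hana 1/8; Haruki 1/48; Junko 1/24; Mariko 1/8; Midori 1/8; Reiko 1/48; Umeko 1/24; Yoshiko 1/24

Daichi, as surviving spouse, takes 3/8.
The remaining 5/8 passes to Sachiko's descendants per stirpes.
The 5/8 is divided into 5 equal shares of 1/8 among Noboru, Satoshi, Yori, Hana, Mariko.
Noboru predeceased; the 1/8 allotted to Noboru's branch passes to Noboru's issue by representation.
The 1/8 is divided into 3 equal shares of 1/24 among Akira, Junko, Umeko.
Akira predeceased; the 1/24 allotted to Akira's branch passes to Akira's issue by representation.
The 1/24 is divided into 2 equal shares of 1/48 among Haruki, Reiko.
Haruki is living and takes 1/48.
Reiko is living and takes 1/48.
Junko is living and takes 1/24.
Umeko is living and takes 1/24.
Satoshi predeceased; the 1/8 allotted to Satoshi's branch passes to Satoshi's issue by representation.
The 1/8 is divided into 3 equal shares of 1/24 among Emiko, Fumio, Yoshiko.
Emiko is living and takes 1/24.
Fumio is living and takes 1/24.
Yoshiko is living and takes 1/24.
Yori predeceased; the 1/8 allotted to Yori's branch passes to Yori's issue by representation.
Midori is the sole taker at this level and receives the full 1/8.
Hana is living and takes 1/8.
Mariko is living and takes 1/8.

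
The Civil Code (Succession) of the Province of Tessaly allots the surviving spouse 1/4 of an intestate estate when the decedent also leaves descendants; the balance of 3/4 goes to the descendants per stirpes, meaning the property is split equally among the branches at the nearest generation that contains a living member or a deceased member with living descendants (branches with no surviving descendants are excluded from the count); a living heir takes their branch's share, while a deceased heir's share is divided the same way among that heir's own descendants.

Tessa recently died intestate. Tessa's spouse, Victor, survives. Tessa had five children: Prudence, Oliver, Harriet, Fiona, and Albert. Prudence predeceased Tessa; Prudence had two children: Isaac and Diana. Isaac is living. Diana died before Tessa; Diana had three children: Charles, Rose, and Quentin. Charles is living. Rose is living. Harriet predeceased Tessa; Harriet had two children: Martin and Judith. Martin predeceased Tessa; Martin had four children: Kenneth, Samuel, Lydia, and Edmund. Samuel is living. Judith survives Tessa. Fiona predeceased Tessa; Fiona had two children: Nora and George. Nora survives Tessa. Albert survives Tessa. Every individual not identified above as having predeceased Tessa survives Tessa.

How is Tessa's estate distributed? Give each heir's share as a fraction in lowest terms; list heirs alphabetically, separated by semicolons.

Albert 3/20; Charles 1/40; Edmund 3/160; George 3/40; Isaac 3/40; Judith 3/40; Kenneth 3/160; Lydia 3/160; Nora 3/40; Oliver 3/20; Quentin 1/40; Rose 1/40; Samuel 3/160; Victor 1/4

Victor, as surviving spouse, takes 1/4.
The remaining 3/4 passes to Tessa's descendants per stirpes.
The 3/4 is divided into 5 equal shares of 3/20 among Prudence, Oliver, Harriet, Fiona, Albert.
Prudence predeceased; the 3/20 allotted to Prudence's branch passes to Prudence's issue by representation.
The 3/20 is divided into 2 equal shares of 3/40 among Isaac, Diana.
Isaac is living and takes 3/40.
Diana predeceased; the 3/40 allotted to Diana's branch passes to Diana's issue by representation.
The 3/40 is divided into 3 equal shares of 1/40 among Charles, Rose, Quentin.
Charles is living and takes 1/40.
Rose is living and takes 1/40.
Quentin is living and takes 1/40.
Oliver is living and takes 3/20.
Harriet predeceased; the 3/20 allotted to Harriet's branch passes to Harriet's issue by representation.
The 3/20 is divided into 2 equal shares of 3/40 among Martin, Judith.
Martin predeceased; the 3/40 allotted to Martin's branch passes to Martin's issue by representation.
The 3/40 is divided into 4 equal shares of 3/160 among Kenneth, Samuel, Lydia, Edmund.
Kenneth is living and takes 3/160.
Samuel is living and takes 3/160.
Lydia is living and takes 3/160.
Edmund is living and takes 3/160.
Judith is living and takes 3/40.
Fiona predeceased; the 3/20 allotted to Fiona's branch passes to Fiona's issue by representation.
The 3/20 is divided into 2 equal shares of 3/40 among Nora, George.
Nora is living and takes 3/40.
George is living and takes 3/40.
Albert is living and takes 3/20.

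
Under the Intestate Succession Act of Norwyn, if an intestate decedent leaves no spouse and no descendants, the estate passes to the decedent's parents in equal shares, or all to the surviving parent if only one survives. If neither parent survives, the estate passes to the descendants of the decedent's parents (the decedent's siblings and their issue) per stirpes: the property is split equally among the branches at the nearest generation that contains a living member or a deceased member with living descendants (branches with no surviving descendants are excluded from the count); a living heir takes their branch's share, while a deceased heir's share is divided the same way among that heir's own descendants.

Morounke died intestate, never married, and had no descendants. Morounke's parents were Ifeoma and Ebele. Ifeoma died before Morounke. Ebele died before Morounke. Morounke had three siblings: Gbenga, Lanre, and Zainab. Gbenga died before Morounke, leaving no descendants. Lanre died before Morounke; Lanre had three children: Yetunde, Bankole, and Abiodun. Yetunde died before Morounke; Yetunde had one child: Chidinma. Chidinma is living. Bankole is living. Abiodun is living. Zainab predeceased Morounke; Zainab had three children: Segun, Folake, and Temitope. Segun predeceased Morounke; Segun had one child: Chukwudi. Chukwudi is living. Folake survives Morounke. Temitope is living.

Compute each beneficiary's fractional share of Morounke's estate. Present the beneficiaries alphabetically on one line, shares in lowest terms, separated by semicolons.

Abiodun 1/6; Bankole 1/6; Chidinma 1/6; Chukwudi 1/6; Folake 1/6; Temitope 1/6

Neither parent survives and there are no descendants, so the estate passes to Morounke's siblings and their issue per stirpes.
Gbenga left no surviving issue, so that branch lapses and is disregarded.
The estate is divided into 2 equal shares of 1/2 among Lanre, Zainab.
Lanre predeceased; the 1/2 allotted to Lanre's branch passes to Lanre's issue by representation.
The 1/2 is divided into 3 equal shares of 1/6 among Yetunde, Bankole, Abiodun.
Yetunde predeceased; the 1/6 allotted to Yetunde's branch passes to Yetunde's issue by representation.
Chidinma is the sole taker at this level and receives the full 1/6.
Bankole is living and takes 1/6.
Abiodun is living and takes 1/6.
Zainab predeceased; the 1/2 allotted to Zainab's branch passes to Zainab's issue by representation.
The 1/2 is divided into 3 equal shares of 1/6 among Segun, Folake, Temitope.
Segun predeceased; the 1/6 allotted to Segun's branch passes to Segun's issue by representation.
Chukwudi is the sole taker at this level and receives the full 1/6.
Folake is living and takes 1/6.
Temitope is living and takes 1/6.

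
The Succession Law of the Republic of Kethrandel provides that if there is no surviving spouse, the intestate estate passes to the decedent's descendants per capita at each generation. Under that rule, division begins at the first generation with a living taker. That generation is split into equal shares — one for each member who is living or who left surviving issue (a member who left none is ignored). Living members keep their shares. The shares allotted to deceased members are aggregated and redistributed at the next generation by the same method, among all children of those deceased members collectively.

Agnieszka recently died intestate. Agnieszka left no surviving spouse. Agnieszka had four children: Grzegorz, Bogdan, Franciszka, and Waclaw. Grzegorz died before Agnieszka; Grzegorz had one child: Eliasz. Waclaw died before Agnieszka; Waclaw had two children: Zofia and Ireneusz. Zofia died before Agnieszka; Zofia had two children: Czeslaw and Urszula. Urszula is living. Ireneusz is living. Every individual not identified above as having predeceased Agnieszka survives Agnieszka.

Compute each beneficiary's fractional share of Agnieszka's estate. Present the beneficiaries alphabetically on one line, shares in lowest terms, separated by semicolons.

Bogdan 1/4; Czeslaw 1/12; Eliasz 1/6; Franciszka 1/4; Ireneusz 1/6; Urszula 1/12

There is no surviving spouse, so the entire estate passes to Agnieszka's descendants per capita at each generation.
At generation 1 (Grzegorz, Bogdan, Franciszka, Waclaw) there are 4 shares of (1)/4 = 1/4 each.
Living: Bogdan and Franciszka — each takes 1/4.
Deceased: Grzegorz and Waclaw. Their combined 1/2 is pooled and carried to generation 2.
At generation 2 (Eliasz, Zofia, Ireneusz) there are 3 shares of (1/2)/3 = 1/6 each.
Living: Eliasz and Ireneusz — each takes 1/6.
Deceased: Zofia. That 1/6 share is carried to generation 3.
At generation 3 (Czeslaw, Urszula) there are 2 shares of (1/6)/2 = 1/12 each.
Living: Czeslaw and Urszula — each takes 1/12.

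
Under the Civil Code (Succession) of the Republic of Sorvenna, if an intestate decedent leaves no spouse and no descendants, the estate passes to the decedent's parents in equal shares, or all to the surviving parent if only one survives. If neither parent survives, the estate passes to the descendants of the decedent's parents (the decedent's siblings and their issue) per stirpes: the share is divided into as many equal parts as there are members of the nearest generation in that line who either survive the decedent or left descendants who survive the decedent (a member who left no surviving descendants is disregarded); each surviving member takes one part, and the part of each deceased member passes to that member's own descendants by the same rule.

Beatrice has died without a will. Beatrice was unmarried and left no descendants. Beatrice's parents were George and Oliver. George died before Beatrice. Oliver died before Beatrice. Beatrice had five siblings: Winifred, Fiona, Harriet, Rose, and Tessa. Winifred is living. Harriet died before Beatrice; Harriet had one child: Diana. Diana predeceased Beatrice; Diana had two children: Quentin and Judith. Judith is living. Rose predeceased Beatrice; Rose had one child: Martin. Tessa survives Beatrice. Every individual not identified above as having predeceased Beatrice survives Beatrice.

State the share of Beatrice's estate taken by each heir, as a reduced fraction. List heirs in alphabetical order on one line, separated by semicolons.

Neither parent survives and there are no descendants, so the estate passes to Beatrice's siblings and their issue per stirpes.
The estate is divided into 5 equal shares of 1/5 among Winifred, Fiona, Harriet, Rose, Tessa.
Winifred is living and takes 1/5.
Fiona is living and takes 1/5.
Harriet predeceased; the 1/5 allotted to Harriet's branch passes to Harriet's issue by representation.
Diana's line is the sole branch at this level, so the full 1/5 passes to Diana's issue by representation.
The 1/5 is divided into 2 equal shares of 1/10 among Quentin, Judith.
Quentin is living and takes 1/10.
Judith is living and takes 1/10.
Rose predeceased; the 1/5 allotted to Rose's branch passes to Rose's issue by representation.
Martin is the sole taker at this level and receives the full 1/5.
Tessa is living and takes 1/5.

Fiona 1/5; Judith 1/10; Martin 1/5; Quentin 1/10; Tessa 1/5; Winifred 1/5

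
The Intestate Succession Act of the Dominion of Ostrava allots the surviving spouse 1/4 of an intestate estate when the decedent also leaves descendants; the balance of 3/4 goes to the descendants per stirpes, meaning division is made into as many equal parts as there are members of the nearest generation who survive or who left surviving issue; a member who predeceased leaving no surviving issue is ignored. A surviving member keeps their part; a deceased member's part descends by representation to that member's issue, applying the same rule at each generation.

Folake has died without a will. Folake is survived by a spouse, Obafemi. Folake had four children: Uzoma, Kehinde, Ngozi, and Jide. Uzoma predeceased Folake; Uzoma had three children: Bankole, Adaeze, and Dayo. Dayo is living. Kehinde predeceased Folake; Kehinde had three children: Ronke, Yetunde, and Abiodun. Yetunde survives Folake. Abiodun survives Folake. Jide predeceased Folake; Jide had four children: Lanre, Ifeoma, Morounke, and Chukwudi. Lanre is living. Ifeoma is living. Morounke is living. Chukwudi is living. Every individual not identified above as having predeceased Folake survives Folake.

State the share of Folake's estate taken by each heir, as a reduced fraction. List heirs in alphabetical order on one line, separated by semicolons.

Obafemi, as surviving spouse, takes 1/4.
The remaining 3/4 passes to Folake's descendants per stirpes.
The 3/4 is divided into 4 equal shares of 3/16 among Uzoma, Kehinde, Ngozi, Jide.
Uzoma predeceased; the 3/16 allotted to Uzoma's branch passes to Uzoma's issue by representation.
The 3/16 is divided into 3 equal shares of 1/16 among Bankole, Adaeze, Dayo.
Bankole is living and takes 1/16.
Adaeze is living and takes 1/16.
Dayo is living and takes 1/16.
Kehinde predeceased; the 3/16 allotted to Kehinde's branch passes to Kehinde's issue by representation.
The 3/16 is divided into 3 equal shares of 1/16 among Ronke, Yetunde, Abiodun.
Ronke is living and takes 1/16.
Yetunde is living and takes 1/16.
Abiodun is living and takes 1/16.
Ngozi is living and takes 3/16.
Jide predeceased; the 3/16 allotted to Jide's branch passes to Jide's issue by representation.
The 3/16 is divided into 4 equal shares of 3/64 among Lanre, Ifeoma, Morounke, Chukwudi.
Lanre is living and takes 3/64.
Ifeoma is living and takes 3/64.
Morounke is living and takes 3/64.
Chukwudi is living and takes 3/64.

Abiodun 1/16; Adaeze 1/16; Bankole 1/16; Chukwudi 3/64; Dayo 1/16; Ifeoma 3/64; Lanre 3/64; Morounke 3/64; Ngozi 3/16; Obafemi 1/4; Ronke 1/16; Yetunde 1/16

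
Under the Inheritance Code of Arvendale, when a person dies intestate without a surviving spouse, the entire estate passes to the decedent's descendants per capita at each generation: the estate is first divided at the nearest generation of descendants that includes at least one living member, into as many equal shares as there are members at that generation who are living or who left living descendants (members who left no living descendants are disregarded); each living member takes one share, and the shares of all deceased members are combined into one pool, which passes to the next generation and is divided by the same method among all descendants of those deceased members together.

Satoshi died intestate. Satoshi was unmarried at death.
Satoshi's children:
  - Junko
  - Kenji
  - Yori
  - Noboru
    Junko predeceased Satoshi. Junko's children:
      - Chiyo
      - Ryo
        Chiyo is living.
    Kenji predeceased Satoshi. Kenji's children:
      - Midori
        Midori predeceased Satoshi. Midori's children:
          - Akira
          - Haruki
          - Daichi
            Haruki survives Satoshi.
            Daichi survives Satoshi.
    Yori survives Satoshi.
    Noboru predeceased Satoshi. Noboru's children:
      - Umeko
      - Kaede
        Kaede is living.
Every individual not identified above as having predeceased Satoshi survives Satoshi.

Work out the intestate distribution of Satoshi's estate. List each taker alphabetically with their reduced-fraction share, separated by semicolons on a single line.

Akira 1/20; Chiyo 3/20; Daichi 1/20; Haruki 1/20; Kaede 3/20; Ryo 3/20; Umeko 3/20; Yori 1/4

There is no surviving spouse, so the entire estate passes to Satoshi's descendants per capita at each generation.
At generation 1 (Junko, Kenji, Yori, Noboru) there are 4 shares of (1)/4 = 1/4 each.
Living: Yori — each takes 1/4.
Deceased: Junko, Kenji, and Noboru. Their combined 3/4 is pooled and carried to generation 2.
At generation 2 (Chiyo, Ryo, Midori, Umeko, Kaede) there are 5 shares of (3/4)/5 = 3/20 each.
Living: Chiyo, Ryo, Umeko, and Kaede — each takes 3/20.
Deceased: Midori. That 3/20 share is carried to generation 3.
At generation 3 (Akira, Haruki, Daichi) there are 3 shares of (3/20)/3 = 1/20 each.
Living: Akira, Haruki, and Daichi — each takes 1/20.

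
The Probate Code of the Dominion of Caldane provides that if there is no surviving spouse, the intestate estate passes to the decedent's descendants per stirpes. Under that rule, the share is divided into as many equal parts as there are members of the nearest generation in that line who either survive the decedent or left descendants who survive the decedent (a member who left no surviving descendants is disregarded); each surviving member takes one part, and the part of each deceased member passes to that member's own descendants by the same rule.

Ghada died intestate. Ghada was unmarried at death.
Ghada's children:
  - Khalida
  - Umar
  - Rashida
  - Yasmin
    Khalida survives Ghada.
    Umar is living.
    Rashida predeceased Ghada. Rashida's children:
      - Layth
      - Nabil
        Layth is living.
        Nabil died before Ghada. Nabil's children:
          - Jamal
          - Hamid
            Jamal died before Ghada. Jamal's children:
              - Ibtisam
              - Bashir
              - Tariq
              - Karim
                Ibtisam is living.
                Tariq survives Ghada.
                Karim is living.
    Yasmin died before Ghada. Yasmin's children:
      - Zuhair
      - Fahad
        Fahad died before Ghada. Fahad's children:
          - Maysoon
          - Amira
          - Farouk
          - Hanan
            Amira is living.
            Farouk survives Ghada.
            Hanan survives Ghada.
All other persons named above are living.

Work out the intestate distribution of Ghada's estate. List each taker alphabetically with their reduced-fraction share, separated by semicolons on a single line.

There is no surviving spouse, so the entire estate passes to Ghada's descendants per stirpes.
The estate is divided into 4 equal shares of 1/4 among Khalida, Umar, Rashida, Yasmin.
Khalida is living and takes 1/4.
Umar is living and takes 1/4.
Rashida predeceased; the 1/4 allotted to Rashida's branch passes to Rashida's issue by representation.
The 1/4 is divided into 2 equal shares of 1/8 among Layth, Nabil.
Layth is living and takes 1/8.
Nabil predeceased; the 1/8 allotted to Nabil's branch passes to Nabil's issue by representation.
The 1/8 is divided into 2 equal shares of 1/16 among Jamal, Hamid.
Jamal predeceased; the 1/16 allotted to Jamal's branch passes to Jamal's issue by representation.
The 1/16 is divided into 4 equal shares of 1/64 among Ibtisam, Bashir, Tariq, Karim.
Ibtisam is living and takes 1/64.
Bashir is living and takes 1/64.
Tariq is living and takes 1/64.
Karim is living and takes 1/64.
Hamid is living and takes 1/16.
Yasmin predeceased; the 1/4 allotted to Yasmin's branch passes to Yasmin's issue by representation.
The 1/4 is divided into 2 equal shares of 1/8 among Zuhair, Fahad.
Zuhair is living and takes 1/8.
Fahad predeceased; the 1/8 allotted to Fahad's branch passes to Fahad's issue by representation.
The 1/8 is divided into 4 equal shares of 1/32 among Maysoon, Amira, Farouk, Hanan.
Maysoon is living and takes 1/32.
Amira is living and takes 1/32.
Farouk is living and takes 1/32.
Hanan is living and takes 1/32.

Amira 1/32; Bashir 1/64; Farouk 1/32; Hamid 1/16; Hanan 1/32; Ibtisam 1/64; Karim 1/64; Khalida 1/4; Layth 1/8; Maysoon 1/32; Tariq 1/64; Umar 1/4; Zuhair 1/8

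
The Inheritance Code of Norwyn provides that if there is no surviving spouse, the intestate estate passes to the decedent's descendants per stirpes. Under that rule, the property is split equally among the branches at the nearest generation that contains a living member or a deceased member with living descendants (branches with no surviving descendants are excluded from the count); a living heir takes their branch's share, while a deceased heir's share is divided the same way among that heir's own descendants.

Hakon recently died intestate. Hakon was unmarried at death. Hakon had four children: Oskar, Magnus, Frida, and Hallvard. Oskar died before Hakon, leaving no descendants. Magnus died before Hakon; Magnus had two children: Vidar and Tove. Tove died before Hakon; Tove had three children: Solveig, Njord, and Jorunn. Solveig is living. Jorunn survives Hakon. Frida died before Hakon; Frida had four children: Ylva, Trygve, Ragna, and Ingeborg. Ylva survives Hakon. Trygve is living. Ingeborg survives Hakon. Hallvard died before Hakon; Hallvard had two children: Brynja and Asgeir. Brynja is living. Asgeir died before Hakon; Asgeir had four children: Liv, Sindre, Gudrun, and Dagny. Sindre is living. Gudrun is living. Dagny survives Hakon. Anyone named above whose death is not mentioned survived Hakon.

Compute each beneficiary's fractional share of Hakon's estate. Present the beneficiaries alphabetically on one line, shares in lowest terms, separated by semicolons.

Brynja 1/6; Dagny 1/24; Gudrun 1/24; Ingeborg 1/12; Jorunn 1/18; Liv 1/24; Njord 1/18; Ragna 1/12; Sindre 1/24; Solveig 1/18; Trygve 1/12; Vidar 1/6; Ylva 1/12

There is no surviving spouse, so the entire estate passes to Hakon's descendants per stirpes.
Oskar left no surviving issue, so that branch lapses and is disregarded.
The estate is divided into 3 equal shares of 1/3 among Magnus, Frida, Hallvard.
Magnus predeceased; the 1/3 allotted to Magnus's branch passes to Magnus's issue by representation.
The 1/3 is divided into 2 equal shares of 1/6 among Vidar, Tove.
Vidar is living and takes 1/6.
Tove predeceased; the 1/6 allotted to Tove's branch passes to Tove's issue by representation.
The 1/6 is divided into 3 equal shares of 1/18 among Solveig, Njord, Jorunn.
Solveig is living and takes 1/18.
Njord is living and takes 1/18.
Jorunn is living and takes 1/18.
Frida predeceased; the 1/3 allotted to Frida's branch passes to Frida's issue by representation.
The 1/3 is divided into 4 equal shares of 1/12 among Ylva, Trygve, Ragna, Ingeborg.
Ylva is living and takes 1/12.
Trygve is living and takes 1/12.
Ragna is living and takes 1/12.
Ingeborg is living and takes 1/12.
Hallvard predeceased; the 1/3 allotted to Hallvard's branch passes to Hallvard's issue by representation.
The 1/3 is divided into 2 equal shares of 1/6 among Brynja, Asgeir.
Brynja is living and takes 1/6.
Asgeir predeceased; the 1/6 allotted to Asgeir's branch passes to Asgeir's issue by representation.
The 1/6 is divided into 4 equal shares of 1/24 among Liv, Sindre, Gudrun, Dagny.
Liv is living and takes 1/24.
Sindre is living and takes 1/24.
Gudrun is living and takes 1/24.
Dagny is living and takes 1/24.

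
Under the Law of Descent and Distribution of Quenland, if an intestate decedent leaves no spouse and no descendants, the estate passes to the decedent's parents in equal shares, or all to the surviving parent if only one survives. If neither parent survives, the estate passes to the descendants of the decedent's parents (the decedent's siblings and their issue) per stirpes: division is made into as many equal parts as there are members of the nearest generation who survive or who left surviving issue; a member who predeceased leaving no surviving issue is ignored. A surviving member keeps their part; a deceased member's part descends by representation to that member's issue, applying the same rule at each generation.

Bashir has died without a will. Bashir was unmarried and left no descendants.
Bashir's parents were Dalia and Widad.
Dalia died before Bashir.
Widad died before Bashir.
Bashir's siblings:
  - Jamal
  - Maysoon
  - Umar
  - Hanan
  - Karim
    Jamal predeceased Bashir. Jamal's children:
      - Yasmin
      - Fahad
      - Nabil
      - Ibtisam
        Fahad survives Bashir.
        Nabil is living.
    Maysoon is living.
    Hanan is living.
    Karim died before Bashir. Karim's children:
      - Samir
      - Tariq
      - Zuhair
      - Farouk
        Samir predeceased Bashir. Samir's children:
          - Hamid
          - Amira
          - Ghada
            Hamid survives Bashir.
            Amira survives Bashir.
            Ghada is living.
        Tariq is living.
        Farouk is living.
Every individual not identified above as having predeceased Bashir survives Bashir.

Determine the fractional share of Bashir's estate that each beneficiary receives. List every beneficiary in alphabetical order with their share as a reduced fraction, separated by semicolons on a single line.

Neither parent survives and there are no descendants, so the estate passes to Bashir's siblings and their issue per stirpes.
The estate is divided into 5 equal shares of 1/5 among Jamal, Maysoon, Umar, Hanan, Karim.
Jamal predeceased; the 1/5 allotted to Jamal's branch passes to Jamal's issue by representation.
The 1/5 is divided into 4 equal shares of 1/20 among Yasmin, Fahad, Nabil, Ibtisam.
Yasmin is living and takes 1/20.
Fahad is living and takes 1/20.
Nabil is living and takes 1/20.
Ibtisam is living and takes 1/20.
Maysoon is living and takes 1/5.
Umar is living and takes 1/5.
Hanan is living and takes 1/5.
Karim predeceased; the 1/5 allotted to Karim's branch passes to Karim's issue by representation.
The 1/5 is divided into 4 equal shares of 1/20 among Samir, Tariq, Zuhair, Farouk.
Samir predeceased; the 1/20 allotted to Samir's branch passes to Samir's issue by representation.
The 1/20 is divided into 3 equal shares of 1/60 among Hamid, Amira, Ghada.
Hamid is living and takes 1/60.
Amira is living and takes 1/60.
Ghada is living and takes 1/60.
Tariq is living and takes 1/20.
Zuhair is living and takes 1/20.
Farouk is living and takes 1/20.

Amira 1/60; Fahad 1/20; Farouk 1/20; Ghada 1/60; Hamid 1/60; Hanan 1/5; Ibtisam 1/20; Maysoon 1/5; Nabil 1/20; Tariq 1/20; Umar 1/5; Yasmin 1/20; Zuhair 1/20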